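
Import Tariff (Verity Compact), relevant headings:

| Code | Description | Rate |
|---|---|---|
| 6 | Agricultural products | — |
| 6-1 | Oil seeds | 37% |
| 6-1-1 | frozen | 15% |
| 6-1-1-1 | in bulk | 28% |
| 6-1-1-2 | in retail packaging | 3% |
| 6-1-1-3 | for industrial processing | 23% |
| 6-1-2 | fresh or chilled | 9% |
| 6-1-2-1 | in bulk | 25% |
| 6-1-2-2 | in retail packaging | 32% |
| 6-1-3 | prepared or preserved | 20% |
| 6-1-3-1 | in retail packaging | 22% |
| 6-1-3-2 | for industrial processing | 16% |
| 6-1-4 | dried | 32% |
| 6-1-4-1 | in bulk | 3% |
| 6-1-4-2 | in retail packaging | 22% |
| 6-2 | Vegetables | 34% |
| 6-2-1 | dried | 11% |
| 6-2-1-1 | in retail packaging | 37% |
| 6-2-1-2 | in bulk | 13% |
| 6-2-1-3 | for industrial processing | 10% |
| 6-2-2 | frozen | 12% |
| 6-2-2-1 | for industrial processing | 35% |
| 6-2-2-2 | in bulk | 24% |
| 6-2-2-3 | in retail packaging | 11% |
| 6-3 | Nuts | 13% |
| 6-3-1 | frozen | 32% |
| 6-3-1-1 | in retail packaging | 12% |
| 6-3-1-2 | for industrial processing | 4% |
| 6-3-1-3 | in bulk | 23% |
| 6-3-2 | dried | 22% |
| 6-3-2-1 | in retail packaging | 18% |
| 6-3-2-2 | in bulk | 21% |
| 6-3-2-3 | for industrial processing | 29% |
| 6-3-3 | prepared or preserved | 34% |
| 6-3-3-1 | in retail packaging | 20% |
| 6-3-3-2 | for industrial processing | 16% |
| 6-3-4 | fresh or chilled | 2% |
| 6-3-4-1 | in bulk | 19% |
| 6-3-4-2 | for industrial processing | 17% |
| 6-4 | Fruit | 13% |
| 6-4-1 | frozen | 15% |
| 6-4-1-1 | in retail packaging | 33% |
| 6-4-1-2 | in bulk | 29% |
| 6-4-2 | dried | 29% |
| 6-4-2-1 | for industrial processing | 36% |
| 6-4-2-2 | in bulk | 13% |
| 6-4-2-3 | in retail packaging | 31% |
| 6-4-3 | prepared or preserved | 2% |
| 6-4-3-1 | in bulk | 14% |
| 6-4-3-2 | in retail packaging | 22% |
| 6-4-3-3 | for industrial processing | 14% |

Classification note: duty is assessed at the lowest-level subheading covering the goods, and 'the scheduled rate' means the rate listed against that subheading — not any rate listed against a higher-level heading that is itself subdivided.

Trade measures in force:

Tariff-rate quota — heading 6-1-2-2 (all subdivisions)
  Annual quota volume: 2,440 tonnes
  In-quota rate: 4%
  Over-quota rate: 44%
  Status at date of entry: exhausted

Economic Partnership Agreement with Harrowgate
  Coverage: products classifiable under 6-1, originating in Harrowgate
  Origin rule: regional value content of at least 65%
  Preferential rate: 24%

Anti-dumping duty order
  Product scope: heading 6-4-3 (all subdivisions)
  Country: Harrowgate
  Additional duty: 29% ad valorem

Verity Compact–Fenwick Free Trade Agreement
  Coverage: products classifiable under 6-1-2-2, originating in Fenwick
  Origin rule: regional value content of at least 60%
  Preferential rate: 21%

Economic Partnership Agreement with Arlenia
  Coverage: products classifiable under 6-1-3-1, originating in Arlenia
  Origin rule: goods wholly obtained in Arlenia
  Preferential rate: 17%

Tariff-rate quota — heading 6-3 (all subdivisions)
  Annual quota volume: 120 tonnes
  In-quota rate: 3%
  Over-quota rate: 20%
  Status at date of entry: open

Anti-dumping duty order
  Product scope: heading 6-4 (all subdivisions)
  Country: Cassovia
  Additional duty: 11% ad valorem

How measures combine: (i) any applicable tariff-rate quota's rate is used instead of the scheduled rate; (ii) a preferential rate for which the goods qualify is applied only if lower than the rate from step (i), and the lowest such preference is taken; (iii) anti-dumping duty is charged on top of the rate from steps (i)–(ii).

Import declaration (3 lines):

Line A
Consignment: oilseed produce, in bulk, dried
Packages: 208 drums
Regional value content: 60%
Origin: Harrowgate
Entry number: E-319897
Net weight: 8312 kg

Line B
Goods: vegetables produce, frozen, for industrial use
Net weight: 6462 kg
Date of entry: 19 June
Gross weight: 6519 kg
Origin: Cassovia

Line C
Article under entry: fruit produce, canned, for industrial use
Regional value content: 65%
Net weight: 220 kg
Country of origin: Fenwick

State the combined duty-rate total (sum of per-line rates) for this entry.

Line A: oilseed → 6-1; dried → 6-1-4; in bulk → 6-1-4-1. Scheduled 3%. Harrowgate agreement on 6-1: RVC < 65%. → 3%.
Line B: vegetables → 6-2; frozen → 6-2-2; for industrial use → 6-2-2-1. Scheduled 35%. No special measure applies. → 35%.
Line C: fruit → 6-4; canned → 6-4-3; for industrial use → 6-4-3-3. Scheduled 14%. Fenwick agreement on 6-1-2-2: 6-4-3-3 not covered. → 14%.
Sum: 3% + 35% + 14% = 52%.

52%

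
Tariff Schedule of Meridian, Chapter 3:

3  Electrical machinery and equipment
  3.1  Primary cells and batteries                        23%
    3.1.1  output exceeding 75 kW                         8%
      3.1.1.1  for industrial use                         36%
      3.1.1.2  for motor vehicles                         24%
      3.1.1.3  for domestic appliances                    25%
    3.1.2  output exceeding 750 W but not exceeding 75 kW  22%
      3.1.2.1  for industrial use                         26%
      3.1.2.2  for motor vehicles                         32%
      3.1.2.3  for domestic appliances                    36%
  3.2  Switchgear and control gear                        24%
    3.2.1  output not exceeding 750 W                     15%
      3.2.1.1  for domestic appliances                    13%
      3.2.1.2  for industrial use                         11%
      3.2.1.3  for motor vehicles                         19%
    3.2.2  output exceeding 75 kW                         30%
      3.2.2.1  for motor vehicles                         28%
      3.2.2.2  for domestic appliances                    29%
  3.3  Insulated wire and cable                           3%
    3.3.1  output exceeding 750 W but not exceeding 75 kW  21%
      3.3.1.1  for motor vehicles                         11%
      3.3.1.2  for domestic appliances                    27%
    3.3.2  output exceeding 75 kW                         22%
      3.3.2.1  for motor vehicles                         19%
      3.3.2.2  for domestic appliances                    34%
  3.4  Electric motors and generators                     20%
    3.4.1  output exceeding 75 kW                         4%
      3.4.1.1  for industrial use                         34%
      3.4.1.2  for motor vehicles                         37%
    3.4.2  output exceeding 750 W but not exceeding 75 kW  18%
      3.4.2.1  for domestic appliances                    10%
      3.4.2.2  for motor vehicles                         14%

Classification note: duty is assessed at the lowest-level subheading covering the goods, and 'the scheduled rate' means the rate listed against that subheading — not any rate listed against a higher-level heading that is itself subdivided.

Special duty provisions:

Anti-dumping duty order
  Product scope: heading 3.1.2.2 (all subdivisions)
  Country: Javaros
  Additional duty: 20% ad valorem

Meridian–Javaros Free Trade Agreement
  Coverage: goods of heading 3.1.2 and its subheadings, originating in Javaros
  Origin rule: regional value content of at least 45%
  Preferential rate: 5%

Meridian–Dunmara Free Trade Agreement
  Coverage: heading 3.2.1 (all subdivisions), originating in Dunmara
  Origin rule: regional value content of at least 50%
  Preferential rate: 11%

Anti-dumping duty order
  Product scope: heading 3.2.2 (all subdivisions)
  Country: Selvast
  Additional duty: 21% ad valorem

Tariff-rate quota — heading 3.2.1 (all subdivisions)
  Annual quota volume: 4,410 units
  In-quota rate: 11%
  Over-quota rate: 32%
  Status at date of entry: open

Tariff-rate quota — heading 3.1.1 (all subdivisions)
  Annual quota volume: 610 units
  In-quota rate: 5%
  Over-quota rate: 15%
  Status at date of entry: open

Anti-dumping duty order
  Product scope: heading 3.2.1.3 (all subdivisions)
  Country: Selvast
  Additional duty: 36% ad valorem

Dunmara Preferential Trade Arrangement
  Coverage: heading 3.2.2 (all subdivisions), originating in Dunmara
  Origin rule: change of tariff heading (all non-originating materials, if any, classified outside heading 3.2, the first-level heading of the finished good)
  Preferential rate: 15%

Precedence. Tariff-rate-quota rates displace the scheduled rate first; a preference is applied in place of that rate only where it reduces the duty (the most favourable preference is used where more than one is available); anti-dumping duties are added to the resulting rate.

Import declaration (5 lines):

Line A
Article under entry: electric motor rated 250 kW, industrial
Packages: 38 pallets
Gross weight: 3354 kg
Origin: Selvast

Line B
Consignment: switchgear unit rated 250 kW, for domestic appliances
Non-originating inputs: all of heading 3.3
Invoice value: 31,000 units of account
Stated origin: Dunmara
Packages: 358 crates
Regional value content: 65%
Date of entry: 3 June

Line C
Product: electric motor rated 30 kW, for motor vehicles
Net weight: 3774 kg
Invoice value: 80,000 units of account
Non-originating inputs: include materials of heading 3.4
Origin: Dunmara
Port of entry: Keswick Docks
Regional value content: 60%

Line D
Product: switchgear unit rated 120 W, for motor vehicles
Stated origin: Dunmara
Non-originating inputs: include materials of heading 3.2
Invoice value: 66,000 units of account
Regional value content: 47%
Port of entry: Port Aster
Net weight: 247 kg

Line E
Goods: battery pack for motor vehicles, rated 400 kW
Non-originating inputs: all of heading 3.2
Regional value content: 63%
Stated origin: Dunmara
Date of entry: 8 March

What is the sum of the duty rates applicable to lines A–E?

Line A: electric motor → 3.4; rated 250 kW → 3.4.1; industrial → 3.4.1.1. Scheduled 34%. No special measure applies. → 34%.
Line B: switchgear unit → 3.2; rated 250 kW → 3.2.2; for domestic appliances → 3.2.2.2. Scheduled 29%. Dunmara agreement on 3.2.1: 3.2.2.2 not covered; Dunmara agreement on 3.2.2: CTH met → 15% available; preferential 15%. → 15%.
Line C: electric motor → 3.4; rated 30 kW → 3.4.2; for motor vehicles → 3.4.2.2. Scheduled 14%. Dunmara agreement on 3.2.1: 3.4.2.2 not covered; Dunmara agreement on 3.2.2: 3.4.2.2 not covered. → 14%.
Line D: switchgear unit → 3.2; rated 120 W → 3.2.1; for motor vehicles → 3.2.1.3. Scheduled 19%. quota on 3.2.1 open → in-quota 11%; Dunmara agreement on 3.2.1: RVC < 50%; Dunmara agreement on 3.2.2: 3.2.1.3 not covered. → 11%.
Line E: battery pack → 3.1; rated 400 kW → 3.1.1; for motor vehicles → 3.1.1.2. Scheduled 24%. quota on 3.1.1 open → in-quota 5%; Dunmara agreement on 3.2.1: 3.1.1.2 not covered; Dunmara agreement on 3.2.2: 3.1.1.2 not covered. → 5%.
Sum: 34% + 15% + 14% + 11% + 5% = 79%.

79%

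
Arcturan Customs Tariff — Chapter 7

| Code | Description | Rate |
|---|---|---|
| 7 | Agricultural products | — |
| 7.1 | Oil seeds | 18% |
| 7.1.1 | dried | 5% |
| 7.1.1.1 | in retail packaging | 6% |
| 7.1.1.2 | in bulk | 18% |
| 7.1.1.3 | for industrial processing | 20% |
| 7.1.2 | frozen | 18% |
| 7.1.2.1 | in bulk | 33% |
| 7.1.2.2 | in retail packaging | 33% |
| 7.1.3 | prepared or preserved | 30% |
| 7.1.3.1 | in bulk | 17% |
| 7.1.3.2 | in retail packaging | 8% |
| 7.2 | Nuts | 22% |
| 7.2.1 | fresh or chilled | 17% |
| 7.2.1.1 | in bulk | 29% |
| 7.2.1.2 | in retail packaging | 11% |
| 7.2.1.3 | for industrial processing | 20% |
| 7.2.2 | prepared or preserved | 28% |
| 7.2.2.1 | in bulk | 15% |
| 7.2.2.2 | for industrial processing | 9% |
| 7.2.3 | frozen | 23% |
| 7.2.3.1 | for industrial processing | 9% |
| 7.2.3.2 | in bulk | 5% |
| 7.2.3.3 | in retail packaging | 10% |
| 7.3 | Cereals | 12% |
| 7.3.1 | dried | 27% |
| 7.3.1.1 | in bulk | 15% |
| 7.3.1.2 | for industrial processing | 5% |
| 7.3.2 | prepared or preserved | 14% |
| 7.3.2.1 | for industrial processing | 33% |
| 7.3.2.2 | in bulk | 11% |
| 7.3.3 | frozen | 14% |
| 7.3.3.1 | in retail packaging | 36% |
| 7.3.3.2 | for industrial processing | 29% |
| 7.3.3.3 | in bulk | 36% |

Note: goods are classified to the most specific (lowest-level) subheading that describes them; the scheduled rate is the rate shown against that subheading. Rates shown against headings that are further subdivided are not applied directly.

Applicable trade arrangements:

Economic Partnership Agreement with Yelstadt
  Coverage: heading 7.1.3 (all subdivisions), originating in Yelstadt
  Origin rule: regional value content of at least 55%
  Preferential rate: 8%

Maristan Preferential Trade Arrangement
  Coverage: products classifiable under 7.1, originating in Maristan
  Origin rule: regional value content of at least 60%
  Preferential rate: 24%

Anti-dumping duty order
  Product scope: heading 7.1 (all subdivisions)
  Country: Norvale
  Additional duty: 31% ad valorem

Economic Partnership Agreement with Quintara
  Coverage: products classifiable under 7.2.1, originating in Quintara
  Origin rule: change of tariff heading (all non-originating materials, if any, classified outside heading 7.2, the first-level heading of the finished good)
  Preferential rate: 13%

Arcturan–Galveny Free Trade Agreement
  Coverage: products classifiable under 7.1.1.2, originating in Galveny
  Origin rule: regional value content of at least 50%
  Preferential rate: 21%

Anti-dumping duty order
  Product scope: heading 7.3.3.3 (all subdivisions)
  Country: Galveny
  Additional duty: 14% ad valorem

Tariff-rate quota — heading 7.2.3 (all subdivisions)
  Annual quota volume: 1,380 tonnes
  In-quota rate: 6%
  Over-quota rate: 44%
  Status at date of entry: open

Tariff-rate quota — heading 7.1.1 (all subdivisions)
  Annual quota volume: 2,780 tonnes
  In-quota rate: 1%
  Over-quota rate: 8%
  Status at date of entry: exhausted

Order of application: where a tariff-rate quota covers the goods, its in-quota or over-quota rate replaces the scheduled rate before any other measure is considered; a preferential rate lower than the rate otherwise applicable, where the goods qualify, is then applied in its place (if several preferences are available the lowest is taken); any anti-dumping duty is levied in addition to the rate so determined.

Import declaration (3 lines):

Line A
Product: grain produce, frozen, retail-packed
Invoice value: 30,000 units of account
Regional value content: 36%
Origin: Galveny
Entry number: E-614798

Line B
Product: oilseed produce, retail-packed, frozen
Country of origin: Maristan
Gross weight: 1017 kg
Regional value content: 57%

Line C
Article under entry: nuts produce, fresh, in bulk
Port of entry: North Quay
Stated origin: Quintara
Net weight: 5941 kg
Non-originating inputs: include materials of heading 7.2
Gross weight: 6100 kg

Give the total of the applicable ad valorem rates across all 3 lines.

98%

Line A: grain → 7.3; frozen → 7.3.3; retail-packed → 7.3.3.1. Scheduled 36%. Galveny agreement on 7.1.1.2: 7.3.3.1 not covered. → 36%.
Line B: oilseed → 7.1; frozen → 7.1.2; retail-packed → 7.1.2.2. Scheduled 33%. Maristan agreement on 7.1: RVC < 60%. → 33%.
Line C: nuts → 7.2; fresh → 7.2.1; in bulk → 7.2.1.1. Scheduled 29%. Quintara agreement on 7.2.1: CTH not met. → 29%.
Sum: 36% + 33% + 29% = 98%.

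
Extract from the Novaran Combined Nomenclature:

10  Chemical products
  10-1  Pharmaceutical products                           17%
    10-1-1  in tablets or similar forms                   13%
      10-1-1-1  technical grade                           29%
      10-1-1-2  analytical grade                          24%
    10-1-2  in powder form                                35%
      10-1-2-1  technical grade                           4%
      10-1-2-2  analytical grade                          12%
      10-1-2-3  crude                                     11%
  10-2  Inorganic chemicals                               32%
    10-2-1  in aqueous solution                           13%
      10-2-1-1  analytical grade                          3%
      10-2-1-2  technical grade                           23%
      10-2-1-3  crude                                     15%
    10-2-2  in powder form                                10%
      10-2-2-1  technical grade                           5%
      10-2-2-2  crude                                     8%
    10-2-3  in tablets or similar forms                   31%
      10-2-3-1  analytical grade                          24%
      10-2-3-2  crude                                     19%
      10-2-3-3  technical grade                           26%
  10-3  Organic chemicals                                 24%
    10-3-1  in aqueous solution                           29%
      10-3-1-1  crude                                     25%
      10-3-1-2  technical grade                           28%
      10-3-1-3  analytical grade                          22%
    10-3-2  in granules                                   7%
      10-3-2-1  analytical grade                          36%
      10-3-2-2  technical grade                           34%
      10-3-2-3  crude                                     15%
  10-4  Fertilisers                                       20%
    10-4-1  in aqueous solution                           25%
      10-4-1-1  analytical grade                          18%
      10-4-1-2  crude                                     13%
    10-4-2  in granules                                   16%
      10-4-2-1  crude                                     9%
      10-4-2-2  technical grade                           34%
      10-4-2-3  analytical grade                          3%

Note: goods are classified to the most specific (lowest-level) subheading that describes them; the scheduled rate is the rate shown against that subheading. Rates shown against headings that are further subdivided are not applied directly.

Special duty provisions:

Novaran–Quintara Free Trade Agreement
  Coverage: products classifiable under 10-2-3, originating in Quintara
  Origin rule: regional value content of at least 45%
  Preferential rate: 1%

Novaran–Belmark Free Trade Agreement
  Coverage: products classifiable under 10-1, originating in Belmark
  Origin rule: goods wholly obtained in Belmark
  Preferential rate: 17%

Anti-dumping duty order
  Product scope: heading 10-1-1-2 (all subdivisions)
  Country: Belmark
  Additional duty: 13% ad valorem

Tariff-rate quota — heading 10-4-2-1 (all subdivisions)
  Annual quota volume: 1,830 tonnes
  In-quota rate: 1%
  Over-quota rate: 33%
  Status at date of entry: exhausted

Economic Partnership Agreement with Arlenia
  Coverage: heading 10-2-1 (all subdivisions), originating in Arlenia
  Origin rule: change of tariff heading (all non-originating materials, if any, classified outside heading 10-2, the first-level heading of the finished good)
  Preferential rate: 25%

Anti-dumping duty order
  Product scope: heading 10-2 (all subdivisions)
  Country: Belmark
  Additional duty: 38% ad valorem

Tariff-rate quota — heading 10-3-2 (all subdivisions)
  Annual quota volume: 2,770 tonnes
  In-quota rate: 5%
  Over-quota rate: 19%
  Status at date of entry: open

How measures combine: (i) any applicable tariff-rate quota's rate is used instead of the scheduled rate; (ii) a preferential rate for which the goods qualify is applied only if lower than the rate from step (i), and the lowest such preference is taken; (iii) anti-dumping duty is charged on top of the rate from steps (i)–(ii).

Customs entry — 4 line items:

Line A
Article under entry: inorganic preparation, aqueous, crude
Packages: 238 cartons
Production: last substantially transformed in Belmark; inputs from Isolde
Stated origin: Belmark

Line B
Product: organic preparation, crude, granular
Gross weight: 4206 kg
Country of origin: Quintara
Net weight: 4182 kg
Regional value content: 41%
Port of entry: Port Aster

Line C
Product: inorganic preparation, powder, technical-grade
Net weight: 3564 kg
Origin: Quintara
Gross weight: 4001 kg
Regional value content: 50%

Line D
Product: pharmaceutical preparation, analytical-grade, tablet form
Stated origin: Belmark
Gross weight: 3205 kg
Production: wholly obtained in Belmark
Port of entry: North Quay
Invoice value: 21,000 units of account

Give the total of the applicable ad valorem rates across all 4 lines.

Line A: inorganic → 10-2; aqueous → 10-2-1; crude → 10-2-1-3. Scheduled 15%. Belmark agreement on 10-1: 10-2-1-3 not covered; anti-dumping (Belmark, 10-2): +38%; total 15% + 38% = 53%. → 53%.
Line B: organic → 10-3; granular → 10-3-2; crude → 10-3-2-3. Scheduled 15%. quota on 10-3-2 open → in-quota 5%; Quintara agreement on 10-2-3: 10-3-2-3 not covered. → 5%.
Line C: inorganic → 10-2; powder → 10-2-2; technical-grade → 10-2-2-1. Scheduled 5%. Quintara agreement on 10-2-3: 10-2-2-1 not covered. → 5%.
Line D: pharmaceutical → 10-1; tablet form → 10-1-1; analytical-grade → 10-1-1-2. Scheduled 24%. Belmark agreement on 10-1: wholly obtained → 17% available; preferential 17%; anti-dumping (Belmark, 10-1-1-2): +13%; total 17% + 13% = 30%. → 30%.
Sum: 53% + 5% + 5% + 30% = 93%.

93%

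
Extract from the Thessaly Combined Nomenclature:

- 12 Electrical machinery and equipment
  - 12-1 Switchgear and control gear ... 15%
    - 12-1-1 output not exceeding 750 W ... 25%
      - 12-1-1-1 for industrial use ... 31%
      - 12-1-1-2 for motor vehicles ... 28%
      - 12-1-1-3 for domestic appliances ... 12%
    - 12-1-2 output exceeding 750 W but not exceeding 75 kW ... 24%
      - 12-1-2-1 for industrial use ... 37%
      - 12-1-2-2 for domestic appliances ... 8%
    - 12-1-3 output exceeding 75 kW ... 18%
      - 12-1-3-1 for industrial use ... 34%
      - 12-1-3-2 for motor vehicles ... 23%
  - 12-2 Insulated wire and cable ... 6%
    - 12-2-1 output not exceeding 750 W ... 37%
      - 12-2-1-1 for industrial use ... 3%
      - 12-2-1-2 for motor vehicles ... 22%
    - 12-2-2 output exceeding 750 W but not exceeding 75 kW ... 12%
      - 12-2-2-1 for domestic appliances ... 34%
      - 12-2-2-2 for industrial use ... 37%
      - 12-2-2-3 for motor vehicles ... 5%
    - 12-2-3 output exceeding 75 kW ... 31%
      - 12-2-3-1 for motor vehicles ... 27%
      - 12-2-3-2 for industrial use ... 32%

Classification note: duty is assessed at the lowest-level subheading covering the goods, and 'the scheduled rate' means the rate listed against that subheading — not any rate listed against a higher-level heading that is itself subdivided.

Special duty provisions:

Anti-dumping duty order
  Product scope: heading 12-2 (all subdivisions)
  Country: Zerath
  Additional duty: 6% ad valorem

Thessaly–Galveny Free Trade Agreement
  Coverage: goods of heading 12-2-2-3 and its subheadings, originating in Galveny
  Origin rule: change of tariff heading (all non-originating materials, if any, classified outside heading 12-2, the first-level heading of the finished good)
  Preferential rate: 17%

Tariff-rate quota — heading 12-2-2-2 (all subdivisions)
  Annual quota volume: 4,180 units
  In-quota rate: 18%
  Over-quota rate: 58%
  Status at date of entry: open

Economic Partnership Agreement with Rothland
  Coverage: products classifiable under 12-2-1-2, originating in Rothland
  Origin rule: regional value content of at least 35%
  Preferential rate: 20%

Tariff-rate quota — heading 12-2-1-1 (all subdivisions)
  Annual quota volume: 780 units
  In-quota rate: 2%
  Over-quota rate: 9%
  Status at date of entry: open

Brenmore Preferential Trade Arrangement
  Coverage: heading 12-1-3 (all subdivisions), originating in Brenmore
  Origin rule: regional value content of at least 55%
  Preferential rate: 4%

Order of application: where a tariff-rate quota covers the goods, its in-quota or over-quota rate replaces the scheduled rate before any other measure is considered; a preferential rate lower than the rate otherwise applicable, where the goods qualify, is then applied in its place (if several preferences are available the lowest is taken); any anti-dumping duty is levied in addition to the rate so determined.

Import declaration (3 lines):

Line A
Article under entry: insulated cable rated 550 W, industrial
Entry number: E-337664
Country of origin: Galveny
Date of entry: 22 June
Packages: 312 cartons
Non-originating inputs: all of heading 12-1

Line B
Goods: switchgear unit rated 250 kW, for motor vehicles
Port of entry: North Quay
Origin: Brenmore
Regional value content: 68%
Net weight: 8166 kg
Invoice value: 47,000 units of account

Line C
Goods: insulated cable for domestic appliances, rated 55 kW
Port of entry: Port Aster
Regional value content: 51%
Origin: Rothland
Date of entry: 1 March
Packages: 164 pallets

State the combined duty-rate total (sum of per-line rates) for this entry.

40%

Line A: insulated cable → 12-2; rated 550 W → 12-2-1; industrial → 12-2-1-1. Scheduled 3%. quota on 12-2-1-1 open → in-quota 2%; Galveny agreement on 12-2-2-3: 12-2-1-1 not covered. → 2%.
Line B: switchgear unit → 12-1; rated 250 kW → 12-1-3; for motor vehicles → 12-1-3-2. Scheduled 23%. Brenmore agreement on 12-1-3: RVC ≥ 55% → 4% available; preferential 4%. → 4%.
Line C: insulated cable → 12-2; rated 55 kW → 12-2-2; for domestic appliances → 12-2-2-1. Scheduled 34%. Rothland agreement on 12-2-1-2: 12-2-2-1 not covered. → 34%.
Sum: 2% + 4% + 34% = 40%.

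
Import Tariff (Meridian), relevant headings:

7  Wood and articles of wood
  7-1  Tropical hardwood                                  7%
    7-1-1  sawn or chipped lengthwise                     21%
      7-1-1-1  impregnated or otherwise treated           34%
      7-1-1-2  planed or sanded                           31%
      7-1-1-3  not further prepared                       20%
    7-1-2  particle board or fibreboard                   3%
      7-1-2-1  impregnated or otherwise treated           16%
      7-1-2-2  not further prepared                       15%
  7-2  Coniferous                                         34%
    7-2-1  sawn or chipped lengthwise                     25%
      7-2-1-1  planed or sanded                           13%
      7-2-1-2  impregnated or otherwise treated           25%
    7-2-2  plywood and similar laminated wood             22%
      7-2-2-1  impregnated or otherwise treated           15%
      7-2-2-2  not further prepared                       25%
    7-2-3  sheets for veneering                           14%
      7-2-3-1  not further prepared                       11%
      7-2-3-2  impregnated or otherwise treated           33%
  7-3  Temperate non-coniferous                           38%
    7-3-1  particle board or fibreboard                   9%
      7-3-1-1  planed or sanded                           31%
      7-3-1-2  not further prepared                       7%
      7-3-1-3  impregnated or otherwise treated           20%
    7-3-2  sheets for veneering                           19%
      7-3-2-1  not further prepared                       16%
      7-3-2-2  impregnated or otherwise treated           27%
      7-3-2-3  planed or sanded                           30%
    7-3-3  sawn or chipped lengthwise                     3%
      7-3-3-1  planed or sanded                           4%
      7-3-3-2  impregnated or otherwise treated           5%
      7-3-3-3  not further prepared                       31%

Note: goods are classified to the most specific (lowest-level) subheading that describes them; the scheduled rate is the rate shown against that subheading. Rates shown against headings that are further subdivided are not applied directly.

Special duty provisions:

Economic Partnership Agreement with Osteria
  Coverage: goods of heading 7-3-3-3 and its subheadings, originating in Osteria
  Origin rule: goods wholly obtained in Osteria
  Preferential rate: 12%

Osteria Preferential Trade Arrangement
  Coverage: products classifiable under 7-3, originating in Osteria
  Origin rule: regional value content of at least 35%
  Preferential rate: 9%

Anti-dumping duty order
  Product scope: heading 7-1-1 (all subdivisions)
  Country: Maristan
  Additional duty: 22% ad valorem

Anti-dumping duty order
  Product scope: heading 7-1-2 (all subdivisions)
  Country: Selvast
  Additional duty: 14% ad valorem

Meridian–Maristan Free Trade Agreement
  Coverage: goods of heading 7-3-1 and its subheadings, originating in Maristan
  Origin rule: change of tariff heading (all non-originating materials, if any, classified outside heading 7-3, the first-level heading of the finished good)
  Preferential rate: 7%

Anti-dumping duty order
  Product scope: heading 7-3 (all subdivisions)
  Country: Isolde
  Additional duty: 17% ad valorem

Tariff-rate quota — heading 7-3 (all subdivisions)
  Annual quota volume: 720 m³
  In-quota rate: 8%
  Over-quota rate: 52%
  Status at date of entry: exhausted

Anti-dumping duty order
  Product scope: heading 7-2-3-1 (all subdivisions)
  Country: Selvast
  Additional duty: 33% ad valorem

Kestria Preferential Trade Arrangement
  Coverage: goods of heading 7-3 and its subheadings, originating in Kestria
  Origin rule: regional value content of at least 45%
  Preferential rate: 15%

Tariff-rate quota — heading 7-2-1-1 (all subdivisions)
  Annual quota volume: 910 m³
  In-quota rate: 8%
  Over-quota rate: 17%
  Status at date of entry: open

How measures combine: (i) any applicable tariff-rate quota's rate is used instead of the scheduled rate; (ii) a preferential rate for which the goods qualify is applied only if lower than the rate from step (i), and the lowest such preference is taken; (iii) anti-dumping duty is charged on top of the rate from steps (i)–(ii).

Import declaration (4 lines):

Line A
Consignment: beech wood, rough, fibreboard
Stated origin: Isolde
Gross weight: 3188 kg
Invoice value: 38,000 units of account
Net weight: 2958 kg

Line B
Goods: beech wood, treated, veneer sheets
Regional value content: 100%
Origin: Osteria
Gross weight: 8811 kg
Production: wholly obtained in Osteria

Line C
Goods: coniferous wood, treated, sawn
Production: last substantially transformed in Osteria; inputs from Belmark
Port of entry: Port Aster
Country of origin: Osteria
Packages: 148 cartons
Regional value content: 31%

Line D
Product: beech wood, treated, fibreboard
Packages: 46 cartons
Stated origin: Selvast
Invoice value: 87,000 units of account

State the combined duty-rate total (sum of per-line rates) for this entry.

155%

Line A: beech → 7-3; fibreboard → 7-3-1; rough → 7-3-1-2. Scheduled 7%. quota on 7-3 exhausted → over-quota 52%; anti-dumping (Isolde, 7-3): +17%; total 52% + 17% = 69%. → 69%.
Line B: beech → 7-3; veneer sheets → 7-3-2; treated → 7-3-2-2. Scheduled 27%. quota on 7-3 exhausted → over-quota 52%; Osteria agreement on 7-3-3-3: 7-3-2-2 not covered; Osteria agreement on 7-3: RVC ≥ 35% → 9% available; preferential 9%. → 9%.
Line C: coniferous → 7-2; sawn → 7-2-1; treated → 7-2-1-2. Scheduled 25%. Osteria agreement on 7-3-3-3: 7-2-1-2 not covered; Osteria agreement on 7-3: 7-2-1-2 not covered. → 25%.
Line D: beech → 7-3; fibreboard → 7-3-1; treated → 7-3-1-3. Scheduled 20%. quota on 7-3 exhausted → over-quota 52%. → 52%.
Sum: 69% + 9% + 25% + 52% = 155%.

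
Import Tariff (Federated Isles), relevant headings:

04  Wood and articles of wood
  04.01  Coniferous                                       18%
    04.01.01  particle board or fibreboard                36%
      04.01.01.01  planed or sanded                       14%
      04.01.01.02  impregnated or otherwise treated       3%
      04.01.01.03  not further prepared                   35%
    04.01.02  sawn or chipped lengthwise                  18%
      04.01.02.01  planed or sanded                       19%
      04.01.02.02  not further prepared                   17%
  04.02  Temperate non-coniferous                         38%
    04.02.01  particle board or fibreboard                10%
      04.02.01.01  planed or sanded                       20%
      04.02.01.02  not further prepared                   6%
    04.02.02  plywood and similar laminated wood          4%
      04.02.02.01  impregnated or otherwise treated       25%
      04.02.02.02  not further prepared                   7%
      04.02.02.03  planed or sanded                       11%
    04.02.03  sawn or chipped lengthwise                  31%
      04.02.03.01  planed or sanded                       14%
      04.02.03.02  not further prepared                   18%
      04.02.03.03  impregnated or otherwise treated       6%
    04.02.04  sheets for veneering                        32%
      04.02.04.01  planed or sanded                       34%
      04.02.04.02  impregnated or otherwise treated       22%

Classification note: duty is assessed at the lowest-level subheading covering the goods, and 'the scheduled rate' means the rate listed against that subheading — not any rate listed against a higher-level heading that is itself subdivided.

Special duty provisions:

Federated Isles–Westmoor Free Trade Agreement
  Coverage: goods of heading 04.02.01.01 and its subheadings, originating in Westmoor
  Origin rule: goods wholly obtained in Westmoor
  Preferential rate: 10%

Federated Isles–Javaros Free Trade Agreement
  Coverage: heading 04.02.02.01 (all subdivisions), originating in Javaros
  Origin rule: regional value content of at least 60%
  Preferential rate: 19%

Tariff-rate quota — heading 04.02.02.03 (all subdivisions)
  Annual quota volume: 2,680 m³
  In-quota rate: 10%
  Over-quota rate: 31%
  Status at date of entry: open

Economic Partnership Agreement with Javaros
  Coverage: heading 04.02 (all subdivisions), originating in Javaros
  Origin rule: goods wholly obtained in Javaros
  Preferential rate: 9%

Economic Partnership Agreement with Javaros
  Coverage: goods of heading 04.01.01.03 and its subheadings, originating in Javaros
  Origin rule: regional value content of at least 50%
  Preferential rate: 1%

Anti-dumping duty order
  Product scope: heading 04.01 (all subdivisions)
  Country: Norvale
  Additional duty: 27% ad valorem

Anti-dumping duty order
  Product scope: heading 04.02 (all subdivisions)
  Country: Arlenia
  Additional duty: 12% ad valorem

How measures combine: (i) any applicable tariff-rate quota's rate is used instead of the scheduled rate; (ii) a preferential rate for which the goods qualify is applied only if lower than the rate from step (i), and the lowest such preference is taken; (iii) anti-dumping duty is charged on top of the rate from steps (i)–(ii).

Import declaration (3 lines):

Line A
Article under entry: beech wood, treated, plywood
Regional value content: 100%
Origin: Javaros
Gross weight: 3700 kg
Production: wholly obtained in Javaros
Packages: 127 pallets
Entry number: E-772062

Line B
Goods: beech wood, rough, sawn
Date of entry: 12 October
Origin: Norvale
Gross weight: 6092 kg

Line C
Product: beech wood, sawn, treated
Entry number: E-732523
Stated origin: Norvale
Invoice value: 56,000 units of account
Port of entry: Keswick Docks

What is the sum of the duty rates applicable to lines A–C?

33%

Line A: beech → 04.02; plywood → 04.02.02; treated → 04.02.02.01. Scheduled 25%. Javaros agreement on 04.02.02.01: RVC ≥ 60% → 19% available; Javaros agreement on 04.02: wholly obtained → 9% available; Javaros agreement on 04.01.01.03: 04.02.02.01 not covered; preferential 9%. → 9%.
Line B: beech → 04.02; sawn → 04.02.03; rough → 04.02.03.02. Scheduled 18%. No special measure applies. → 18%.
Line C: beech → 04.02; sawn → 04.02.03; treated → 04.02.03.03. Scheduled 6%. No special measure applies. → 6%.
Sum: 9% + 18% + 6% = 33%.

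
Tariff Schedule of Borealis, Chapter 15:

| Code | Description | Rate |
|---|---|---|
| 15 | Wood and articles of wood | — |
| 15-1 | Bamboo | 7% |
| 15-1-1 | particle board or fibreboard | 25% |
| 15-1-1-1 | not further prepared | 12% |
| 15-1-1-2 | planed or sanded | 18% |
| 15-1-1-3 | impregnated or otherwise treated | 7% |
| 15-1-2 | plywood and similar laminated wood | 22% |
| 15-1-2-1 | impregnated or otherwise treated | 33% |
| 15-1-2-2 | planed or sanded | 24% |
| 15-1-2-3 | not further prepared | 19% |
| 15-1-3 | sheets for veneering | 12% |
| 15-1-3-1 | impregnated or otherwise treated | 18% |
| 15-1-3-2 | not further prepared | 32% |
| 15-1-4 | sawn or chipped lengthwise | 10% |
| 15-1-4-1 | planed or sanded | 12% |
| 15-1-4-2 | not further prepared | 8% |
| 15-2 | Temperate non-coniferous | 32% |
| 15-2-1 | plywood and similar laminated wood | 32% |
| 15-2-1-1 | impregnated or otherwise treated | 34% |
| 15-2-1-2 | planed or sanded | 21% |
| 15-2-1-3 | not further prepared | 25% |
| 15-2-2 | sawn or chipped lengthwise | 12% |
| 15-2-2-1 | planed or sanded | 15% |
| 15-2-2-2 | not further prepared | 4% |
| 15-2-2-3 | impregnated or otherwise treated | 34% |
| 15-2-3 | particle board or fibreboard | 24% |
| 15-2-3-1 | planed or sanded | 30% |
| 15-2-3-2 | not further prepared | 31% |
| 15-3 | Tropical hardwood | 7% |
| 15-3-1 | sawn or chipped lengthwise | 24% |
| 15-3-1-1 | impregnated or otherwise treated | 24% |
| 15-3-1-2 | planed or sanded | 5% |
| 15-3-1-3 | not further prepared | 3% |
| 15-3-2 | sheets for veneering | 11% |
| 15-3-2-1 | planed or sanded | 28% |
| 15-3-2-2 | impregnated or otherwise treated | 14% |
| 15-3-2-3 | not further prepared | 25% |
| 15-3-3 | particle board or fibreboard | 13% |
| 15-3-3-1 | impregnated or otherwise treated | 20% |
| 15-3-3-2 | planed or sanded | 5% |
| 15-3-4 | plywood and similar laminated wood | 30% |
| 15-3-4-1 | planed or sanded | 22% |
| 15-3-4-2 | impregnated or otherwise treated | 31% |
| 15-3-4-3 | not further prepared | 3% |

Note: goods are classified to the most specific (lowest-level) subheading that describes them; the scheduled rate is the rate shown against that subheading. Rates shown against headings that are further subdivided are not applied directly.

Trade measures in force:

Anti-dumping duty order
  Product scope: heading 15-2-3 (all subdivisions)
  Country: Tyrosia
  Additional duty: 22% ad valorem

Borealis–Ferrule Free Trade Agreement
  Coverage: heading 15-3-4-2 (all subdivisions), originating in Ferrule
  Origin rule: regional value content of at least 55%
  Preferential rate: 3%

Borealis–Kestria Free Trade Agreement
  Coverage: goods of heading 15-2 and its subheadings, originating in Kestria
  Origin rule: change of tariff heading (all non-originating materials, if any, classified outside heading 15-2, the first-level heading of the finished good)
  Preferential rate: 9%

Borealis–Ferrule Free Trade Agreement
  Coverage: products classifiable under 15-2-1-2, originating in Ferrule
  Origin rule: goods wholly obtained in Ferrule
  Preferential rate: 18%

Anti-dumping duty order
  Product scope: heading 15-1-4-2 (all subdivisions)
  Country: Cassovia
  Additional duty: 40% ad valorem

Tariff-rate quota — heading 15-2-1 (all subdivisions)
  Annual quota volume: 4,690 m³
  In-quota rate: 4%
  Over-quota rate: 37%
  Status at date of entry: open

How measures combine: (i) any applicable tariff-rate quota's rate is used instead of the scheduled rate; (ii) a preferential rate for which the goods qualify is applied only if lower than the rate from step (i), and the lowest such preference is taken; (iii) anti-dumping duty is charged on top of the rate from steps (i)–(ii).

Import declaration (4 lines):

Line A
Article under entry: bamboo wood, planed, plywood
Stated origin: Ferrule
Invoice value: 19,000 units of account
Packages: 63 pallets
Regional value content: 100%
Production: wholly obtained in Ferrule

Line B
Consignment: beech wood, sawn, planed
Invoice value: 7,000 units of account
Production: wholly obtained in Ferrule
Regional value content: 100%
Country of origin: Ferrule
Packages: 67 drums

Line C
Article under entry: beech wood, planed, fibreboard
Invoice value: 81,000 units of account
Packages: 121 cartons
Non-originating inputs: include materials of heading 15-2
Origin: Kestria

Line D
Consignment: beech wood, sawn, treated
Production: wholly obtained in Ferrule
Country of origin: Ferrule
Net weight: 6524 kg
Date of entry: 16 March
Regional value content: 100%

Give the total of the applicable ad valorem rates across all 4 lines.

Line A: bamboo → 15-1; plywood → 15-1-2; planed → 15-1-2-2. Scheduled 24%. Ferrule agreement on 15-3-4-2: 15-1-2-2 not covered; Ferrule agreement on 15-2-1-2: 15-1-2-2 not covered. → 24%.
Line B: beech → 15-2; sawn → 15-2-2; planed → 15-2-2-1. Scheduled 15%. Ferrule agreement on 15-3-4-2: 15-2-2-1 not covered; Ferrule agreement on 15-2-1-2: 15-2-2-1 not covered. → 15%.
Line C: beech → 15-2; fibreboard → 15-2-3; planed → 15-2-3-1. Scheduled 30%. Kestria agreement on 15-2: CTH not met. → 30%.
Line D: beech → 15-2; sawn → 15-2-2; treated → 15-2-2-3. Scheduled 34%. Ferrule agreement on 15-3-4-2: 15-2-2-3 not covered; Ferrule agreement on 15-2-1-2: 15-2-2-3 not covered. → 34%.
Sum: 24% + 15% + 30% + 34% = 103%.

103%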